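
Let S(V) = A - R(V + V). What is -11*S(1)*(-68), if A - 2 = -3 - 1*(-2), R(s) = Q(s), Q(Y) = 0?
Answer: 748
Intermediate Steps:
R(s) = 0
A = 1 (A = 2 + (-3 - 1*(-2)) = 2 + (-3 + 2) = 2 - 1 = 1)
S(V) = 1 (S(V) = 1 - 1*0 = 1 + 0 = 1)
-11*S(1)*(-68) = -11*1*(-68) = -11*(-68) = 748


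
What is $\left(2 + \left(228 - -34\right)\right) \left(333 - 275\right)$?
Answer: $15312$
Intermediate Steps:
$\left(2 + \left(228 - -34\right)\right) \left(333 - 275\right) = \left(2 + \left(228 + 34\right)\right) 58 = \left(2 + 262\right) 58 = 264 \cdot 58 = 15312$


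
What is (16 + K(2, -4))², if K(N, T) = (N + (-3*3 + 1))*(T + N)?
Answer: 784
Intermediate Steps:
K(N, T) = (-8 + N)*(N + T) (K(N, T) = (N + (-9 + 1))*(N + T) = (N - 8)*(N + T) = (-8 + N)*(N + T))
(16 + K(2, -4))² = (16 + (2² - 8*2 - 8*(-4) + 2*(-4)))² = (16 + (4 - 16 + 32 - 8))² = (16 + 12)² = 28² = 784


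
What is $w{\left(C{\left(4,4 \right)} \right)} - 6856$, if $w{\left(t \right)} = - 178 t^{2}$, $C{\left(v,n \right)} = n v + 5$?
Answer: $-85354$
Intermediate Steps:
$C{\left(v,n \right)} = 5 + n v$
$w{\left(C{\left(4,4 \right)} \right)} - 6856 = - 178 \left(5 + 4 \cdot 4\right)^{2} - 6856 = - 178 \left(5 + 16\right)^{2} - 6856 = - 178 \cdot 21^{2} - 6856 = \left(-178\right) 441 - 6856 = -78498 - 6856 = -85354$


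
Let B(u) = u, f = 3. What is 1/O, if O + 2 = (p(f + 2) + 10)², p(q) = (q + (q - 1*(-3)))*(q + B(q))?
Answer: 1/19598 ≈ 5.1026e-5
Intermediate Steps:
p(q) = 2*q*(3 + 2*q) (p(q) = (q + (q - 1*(-3)))*(q + q) = (q + (q + 3))*(2*q) = (q + (3 + q))*(2*q) = (3 + 2*q)*(2*q) = 2*q*(3 + 2*q))
O = 19598 (O = -2 + (2*(3 + 2)*(3 + 2*(3 + 2)) + 10)² = -2 + (2*5*(3 + 2*5) + 10)² = -2 + (2*5*(3 + 10) + 10)² = -2 + (2*5*13 + 10)² = -2 + (130 + 10)² = -2 + 140² = -2 + 19600 = 19598)
1/O = 1/19598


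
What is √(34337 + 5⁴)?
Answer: √34962 ≈ 186.98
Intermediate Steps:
√(34337 + 5⁴) = √(34337 + 625) = √34962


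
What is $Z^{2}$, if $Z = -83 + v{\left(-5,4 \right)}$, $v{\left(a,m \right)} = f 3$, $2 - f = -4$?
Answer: $4225$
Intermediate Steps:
$f = 6$ ($f = 2 - -4 = 2 + 4 = 6$)
$v{\left(a,m \right)} = 18$ ($v{\left(a,m \right)} = 6 \cdot 3 = 18$)
$Z = -65$ ($Z = -83 + 18 = -65$)
$Z^{2} = \left(-65\right)^{2} = 4225$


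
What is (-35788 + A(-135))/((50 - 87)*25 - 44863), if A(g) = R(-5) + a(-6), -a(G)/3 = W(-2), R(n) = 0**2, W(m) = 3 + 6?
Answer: 35815/45788 ≈ 0.78219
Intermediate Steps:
W(m) = 9
R(n) = 0
a(G) = -27 (a(G) = -3*9 = -27)
A(g) = -27 (A(g) = 0 - 27 = -27)
(-35788 + A(-135))/((50 - 87)*25 - 44863) = (-35788 - 27)/((50 - 87)*25 - 44863) = -35815/(-37*25 - 44863) = -35815/(-925 - 44863) = -35815/(-45788) = -35815*(-1/45788) = 35815/45788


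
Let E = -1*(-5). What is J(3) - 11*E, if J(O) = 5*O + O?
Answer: -37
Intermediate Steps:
J(O) = 6*O
E = 5
J(3) - 11*E = 6*3 - 11*5 = 18 - 55 = -37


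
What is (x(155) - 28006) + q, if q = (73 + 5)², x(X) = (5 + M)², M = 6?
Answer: -21801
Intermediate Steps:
x(X) = 121 (x(X) = (5 + 6)² = 11² = 121)
q = 6084 (q = 78² = 6084)
(x(155) - 28006) + q = (121 - 28006) + 6084 = -27885 + 6084 = -21801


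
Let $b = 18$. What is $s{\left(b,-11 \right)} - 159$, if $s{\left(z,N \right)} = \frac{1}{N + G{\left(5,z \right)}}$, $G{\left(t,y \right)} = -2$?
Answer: $- \frac{2068}{13} \approx -159.08$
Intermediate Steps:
$s{\left(z,N \right)} = \frac{1}{-2 + N}$ ($s{\left(z,N \right)} = \frac{1}{N - 2} = \frac{1}{-2 + N}$)
$s{\left(b,-11 \right)} - 159 = \frac{1}{-2 - 11} - 159 = \frac{1}{-13} - 159 = - \frac{1}{13} - 159 = - \frac{2068}{13}$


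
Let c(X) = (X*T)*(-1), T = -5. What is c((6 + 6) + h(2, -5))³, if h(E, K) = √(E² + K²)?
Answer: 346500 + 57625*√29 ≈ 6.5682e+5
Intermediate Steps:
c(X) = 5*X (c(X) = (X*(-5))*(-1) = -5*X*(-1) = 5*X)
c((6 + 6) + h(2, -5))³ = (5*((6 + 6) + √(2² + (-5)²)))³ = (5*(12 + √(4 + 25)))³ = (5*(12 + √29))³ = (60 + 5*√29)³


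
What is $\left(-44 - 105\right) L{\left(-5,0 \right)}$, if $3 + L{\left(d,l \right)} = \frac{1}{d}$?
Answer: $\frac{2384}{5} \approx 476.8$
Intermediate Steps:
$L{\left(d,l \right)} = -3 + \frac{1}{d}$
$\left(-44 - 105\right) L{\left(-5,0 \right)} = \left(-44 - 105\right) \left(-3 + \frac{1}{-5}\right) = - 149 \left(-3 - \frac{1}{5}\right) = \left(-149\right) \left(- \frac{16}{5}\right) = \frac{2384}{5}$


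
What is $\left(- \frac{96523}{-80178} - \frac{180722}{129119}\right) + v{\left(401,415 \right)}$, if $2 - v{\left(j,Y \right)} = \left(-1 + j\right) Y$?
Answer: $- \frac{245499550025845}{1478929026} \approx -1.66 \cdot 10^{5}$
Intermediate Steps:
$v{\left(j,Y \right)} = 2 - Y \left(-1 + j\right)$ ($v{\left(j,Y \right)} = 2 - \left(-1 + j\right) Y = 2 - Y \left(-1 + j\right)$)
$\left(- \frac{96523}{-80178} - \frac{180722}{129119}\right) + v{\left(401,415 \right)} = \left(- \frac{96523}{-80178} - \frac{180722}{129119}\right) + \left(2 + 415 - 415 \cdot 401\right) = \left(\left(-96523\right) \left(- \frac{1}{80178}\right) - \frac{180722}{129119}\right) + \left(2 + 415 - 166415\right) = \left(\frac{13789}{11454} - \frac{180722}{129119}\right) - 165998 = - \frac{289567897}{1478929026} - 165998 = - \frac{245499550025845}{1478929026}$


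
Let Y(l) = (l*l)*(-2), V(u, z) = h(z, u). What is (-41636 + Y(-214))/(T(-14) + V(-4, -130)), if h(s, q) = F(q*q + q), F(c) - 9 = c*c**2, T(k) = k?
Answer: -133228/1723 ≈ -77.323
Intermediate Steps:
F(c) = 9 + c**3 (F(c) = 9 + c*c**2 = 9 + c**3)
h(s, q) = 9 + (q + q**2)**3 (h(s, q) = 9 + (q*q + q)**3 = 9 + (q**2 + q)**3 = 9 + (q + q**2)**3)
V(u, z) = 9 + u**3*(1 + u)**3
Y(l) = -2*l**2 (Y(l) = l**2*(-2) = -2*l**2)
(-41636 + Y(-214))/(T(-14) + V(-4, -130)) = (-41636 - 2*(-214)**2)/(-14 + (9 + (-4)**3*(1 - 4)**3)) = (-41636 - 2*45796)/(-14 + (9 - 64*(-3)**3)) = (-41636 - 91592)/(-14 + (9 - 64*(-27))) = -133228/(-14 + (9 + 1728)) = -133228/(-14 + 1737) = -133228/1723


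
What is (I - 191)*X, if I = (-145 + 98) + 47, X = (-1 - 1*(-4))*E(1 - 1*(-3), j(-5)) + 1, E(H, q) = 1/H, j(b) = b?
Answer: -1337/4 ≈ -334.25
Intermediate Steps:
X = 7/4 (X = (-1 - 1*(-4))/(1 - 1*(-3)) + 1 = (-1 + 4)/(1 + 3) + 1 = 3/4 + 1 = 3*(¼) + 1 = ¾ + 1 = 7/4 ≈ 1.7500)
I = 0 (I = -47 + 47 = 0)
(I - 191)*X = (0 - 191)*(7/4) = -191*7/4 = -1337/4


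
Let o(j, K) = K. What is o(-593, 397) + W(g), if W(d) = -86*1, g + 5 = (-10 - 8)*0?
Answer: 311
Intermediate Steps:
g = -5 (g = -5 + (-10 - 8)*0 = -5 - 18*0 = -5 + 0 = -5)
W(d) = -86
o(-593, 397) + W(g) = 397 - 86 = 311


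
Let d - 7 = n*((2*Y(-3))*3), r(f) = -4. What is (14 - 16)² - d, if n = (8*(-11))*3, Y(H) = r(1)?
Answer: -6339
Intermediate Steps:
Y(H) = -4
n = -264 (n = -88*3 = -264)
d = 6343 (d = 7 - 264*2*(-4)*3 = 7 - (-2112)*3 = 7 - 264*(-24) = 7 + 6336 = 6343)
(14 - 16)² - d = (14 - 16)² - 1*6343 = (-2)² - 6343 = 4 - 6343 = -6339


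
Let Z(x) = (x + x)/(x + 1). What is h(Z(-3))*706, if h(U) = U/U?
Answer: 706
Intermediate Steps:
Z(x) = 2*x/(1 + x) (Z(x) = (2*x)/(1 + x) = 2*x/(1 + x))
h(U) = 1
h(Z(-3))*706 = 1*706 = 706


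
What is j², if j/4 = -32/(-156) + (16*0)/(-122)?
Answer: 1024/1521 ≈ 0.67324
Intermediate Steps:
j = 32/39 (j = 4*(-32/(-156) + (16*0)/(-122)) = 4*(-32*(-1/156) + 0*(-1/122)) = 4*(8/39 + 0) = 4*(8/39) = 32/39 ≈ 0.82051)
j² = (32/39)² = 1024/1521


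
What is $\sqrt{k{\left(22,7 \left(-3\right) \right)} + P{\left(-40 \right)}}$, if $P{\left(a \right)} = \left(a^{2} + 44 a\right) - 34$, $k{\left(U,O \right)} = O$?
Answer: $i \sqrt{215} \approx 14.663 i$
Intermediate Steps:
$P{\left(a \right)} = -34 + a^{2} + 44 a$
$\sqrt{k{\left(22,7 \left(-3\right) \right)} + P{\left(-40 \right)}} = \sqrt{7 \left(-3\right) + \left(-34 + \left(-40\right)^{2} + 44 \left(-40\right)\right)} = \sqrt{-21 - 194} = \sqrt{-215} = i \sqrt{215}$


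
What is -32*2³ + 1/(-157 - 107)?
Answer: -67585/264 ≈ -256.00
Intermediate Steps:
-32*2³ + 1/(-157 - 107) = -32*8 + 1/(-264) = -256 - 1/264 = -67585/264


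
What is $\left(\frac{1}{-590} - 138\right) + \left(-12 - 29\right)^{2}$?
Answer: $\frac{910369}{590} \approx 1543.0$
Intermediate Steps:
$\left(\frac{1}{-590} - 138\right) + \left(-12 - 29\right)^{2} = \left(- \frac{1}{590} - 138\right) + \left(-41\right)^{2} = - \frac{81421}{590} + 1681 = \frac{910369}{590}$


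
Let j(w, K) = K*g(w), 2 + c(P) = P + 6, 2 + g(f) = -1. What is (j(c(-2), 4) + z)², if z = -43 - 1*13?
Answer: 4624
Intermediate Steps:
g(f) = -3 (g(f) = -2 - 1 = -3)
z = -56 (z = -43 - 13 = -56)
c(P) = 4 + P (c(P) = -2 + (P + 6) = -2 + (6 + P) = 4 + P)
j(w, K) = -3*K (j(w, K) = K*(-3) = -3*K)
(j(c(-2), 4) + z)² = (-3*4 - 56)² = (-12 - 56)² = (-68)² = 4624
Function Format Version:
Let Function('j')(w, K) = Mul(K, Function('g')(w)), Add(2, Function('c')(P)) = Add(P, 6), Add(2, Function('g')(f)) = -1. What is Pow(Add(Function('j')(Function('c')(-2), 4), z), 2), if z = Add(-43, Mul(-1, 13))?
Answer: 4624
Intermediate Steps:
Function('g')(f) = -3 (Function('g')(f) = Add(-2, -1) = -3)
z = -56 (z = Add(-43, -13) = -56)
Function('c')(P) = Add(4, P) (Function('c')(P) = Add(-2, Add(P, 6)) = Add(-2, Add(6, P)) = Add(4, P))
Function('j')(w, K) = Mul(-3, K) (Function('j')(w, K) = Mul(K, -3) = Mul(-3, K))
Pow(Add(Function('j')(Function('c')(-2), 4), z), 2) = Pow(Add(Mul(-3, 4), -56), 2) = Pow(Add(-12, -56), 2) = Pow(-68, 2) = 4624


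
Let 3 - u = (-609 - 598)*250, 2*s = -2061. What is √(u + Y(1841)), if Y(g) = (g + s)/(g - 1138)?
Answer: √596518472634/1406 ≈ 549.32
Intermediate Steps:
s = -2061/2 (s = (½)*(-2061) = -2061/2 ≈ -1030.5)
u = 301753 (u = 3 - (-609 - 598)*250 = 3 - (-1207)*250 = 3 - 1*(-301750) = 3 + 301750 = 301753)
Y(g) = (-2061/2 + g)/(-1138 + g) (Y(g) = (g - 2061/2)/(g - 1138) = (-2061/2 + g)/(-1138 + g))
√(u + Y(1841)) = √(301753 + (-2061/2 + 1841)/(-1138 + 1841)) = √(301753 + (1621/2)/703) = √(301753 + (1/703)*(1621/2)) = √(301753 + 1621/1406) = √(424266339/1406) = √596518472634/1406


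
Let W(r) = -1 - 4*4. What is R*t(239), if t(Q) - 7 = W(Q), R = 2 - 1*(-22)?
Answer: -240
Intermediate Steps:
W(r) = -17 (W(r) = -1 - 16 = -17)
R = 24 (R = 2 + 22 = 24)
t(Q) = -10 (t(Q) = 7 - 17 = -10)
R*t(239) = 24*(-10) = -240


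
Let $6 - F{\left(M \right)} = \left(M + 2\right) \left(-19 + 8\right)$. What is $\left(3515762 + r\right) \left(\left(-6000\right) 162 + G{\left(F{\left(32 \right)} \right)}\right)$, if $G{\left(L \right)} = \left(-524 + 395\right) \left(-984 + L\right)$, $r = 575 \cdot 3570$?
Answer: $-4978717483008$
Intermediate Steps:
$r = 2052750$
$F{\left(M \right)} = 28 + 11 M$ ($F{\left(M \right)} = 6 - \left(M + 2\right) \left(-19 + 8\right) = 6 - \left(2 + M\right) \left(-11\right) = 6 - \left(-22 - 11 M\right) = 6 + \left(22 + 11 M\right) = 28 + 11 M$)
$G{\left(L \right)} = 126936 - 129 L$ ($G{\left(L \right)} = - 129 \left(-984 + L\right) = 126936 - 129 L$)
$\left(3515762 + r\right) \left(\left(-6000\right) 162 + G{\left(F{\left(32 \right)} \right)}\right) = \left(3515762 + 2052750\right) \left(\left(-6000\right) 162 + \left(126936 - 129 \left(28 + 11 \cdot 32\right)\right)\right) = 5568512 \left(-972000 + \left(126936 - 129 \left(28 + 352\right)\right)\right) = 5568512 \left(-972000 + \left(126936 - 49020\right)\right) = 5568512 \left(-972000 + 77916\right) = 5568512 \left(-894084\right) = -4978717483008$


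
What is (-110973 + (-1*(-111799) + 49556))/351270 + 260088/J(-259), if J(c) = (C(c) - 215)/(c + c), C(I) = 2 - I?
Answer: -438194940501/149615 ≈ -2.9288e+6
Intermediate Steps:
J(c) = (-213 - c)/(2*c) (J(c) = ((2 - c) - 215)/(c + c) = (-213 - c)/((2*c)) = (-213 - c)*(1/(2*c)) = (-213 - c)/(2*c))
(-110973 + (-1*(-111799) + 49556))/351270 + 260088/J(-259) = (-110973 + (-1*(-111799) + 49556))/351270 + 260088/(((1/2)*(-213 - 1*(-259))/(-259))) = (-110973 + (111799 + 49556))*(1/351270) + 260088/(((1/2)*(-1/259)*(-213 + 259))) = (-110973 + 161355)*(1/351270) + 260088/(((1/2)*(-1/259)*46)) = 50382*(1/351270) + 260088/(-23/259) = 933/6505 + 260088*(-259/23) = 933/6505 - 67362792/23 = -438194940501/149615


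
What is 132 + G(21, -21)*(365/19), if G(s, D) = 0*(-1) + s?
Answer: 10173/19 ≈ 535.42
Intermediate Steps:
G(s, D) = s (G(s, D) = 0 + s = s)
132 + G(21, -21)*(365/19) = 132 + 21*(365/19) = 132 + 7665/19 = 10173/19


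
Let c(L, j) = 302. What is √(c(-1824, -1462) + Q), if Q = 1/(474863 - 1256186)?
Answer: √184360619578035/781323 ≈ 17.378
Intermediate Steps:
Q = -1/781323 (Q = 1/(-781323) = -1/781323 ≈ -1.2799e-6)
√(c(-1824, -1462) + Q) = √(302 - 1/781323) = √(235959545/781323) = √184360619578035/781323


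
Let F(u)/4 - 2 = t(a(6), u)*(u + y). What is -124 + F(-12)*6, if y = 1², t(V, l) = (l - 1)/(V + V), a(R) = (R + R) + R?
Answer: 58/3 ≈ 19.333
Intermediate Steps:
a(R) = 3*R (a(R) = 2*R + R = 3*R)
t(V, l) = (-1 + l)/(2*V) (t(V, l) = (-1 + l)/((2*V)) = (-1 + l)*(1/(2*V)) = (-1 + l)/(2*V))
y = 1
F(u) = 8 + 4*(1 + u)*(-1/36 + u/36) (F(u) = 8 + 4*(((-1 + u)/(2*((3*6))))*(u + 1)) = 8 + 4*(((½)*(-1 + u)/18)*(1 + u)) = 8 + 4*(((½)*(1/18)*(-1 + u))*(1 + u)) = 8 + 4*((-1/36 + u/36)*(1 + u)) = 8 + 4*((1 + u)*(-1/36 + u/36)) = 8 + 4*(1 + u)*(-1/36 + u/36))
-124 + F(-12)*6 = -124 + (71/9 + (⅑)*(-12)²)*6 = -124 + (71/9 + (⅑)*144)*6 = -124 + (71/9 + 16)*6 = -124 + (215/9)*6 = -124 + 430/3 = 58/3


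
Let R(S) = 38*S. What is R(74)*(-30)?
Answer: -84360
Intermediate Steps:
R(74)*(-30) = (38*74)*(-30) = 2812*(-30) = -84360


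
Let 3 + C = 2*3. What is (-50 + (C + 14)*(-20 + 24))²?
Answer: 324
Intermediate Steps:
C = 3 (C = -3 + 2*3 = -3 + 6 = 3)
(-50 + (C + 14)*(-20 + 24))² = (-50 + (3 + 14)*(-20 + 24))² = (-50 + 17*4)² = (-50 + 68)² = 18² = 324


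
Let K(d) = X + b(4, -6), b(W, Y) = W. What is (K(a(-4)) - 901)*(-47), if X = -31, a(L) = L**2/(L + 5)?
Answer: 43616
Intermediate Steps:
a(L) = L**2/(5 + L)
K(d) = -27 (K(d) = -31 + 4 = -27)
(K(a(-4)) - 901)*(-47) = (-27 - 901)*(-47) = -928*(-47) = 43616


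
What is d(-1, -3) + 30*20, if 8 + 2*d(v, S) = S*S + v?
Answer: 600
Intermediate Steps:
d(v, S) = -4 + v/2 + S**2/2 (d(v, S) = -4 + (S*S + v)/2 = -4 + (S**2 + v)/2 = -4 + (v + S**2)/2 = -4 + (v/2 + S**2/2) = -4 + v/2 + S**2/2)
d(-1, -3) + 30*20 = (-4 + (1/2)*(-1) + (1/2)*(-3)**2) + 30*20 = (-4 - 1/2 + (1/2)*9) + 600 = (-4 - 1/2 + 9/2) + 600 = 0 + 600 = 600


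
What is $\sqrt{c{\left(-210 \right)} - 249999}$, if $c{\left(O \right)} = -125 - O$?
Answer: $i \sqrt{249914} \approx 499.91 i$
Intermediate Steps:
$\sqrt{c{\left(-210 \right)} - 249999} = \sqrt{\left(-125 - -210\right) - 249999} = \sqrt{\left(-125 + 210\right) - 249999} = \sqrt{85 - 249999} = \sqrt{-249914} = i \sqrt{249914}$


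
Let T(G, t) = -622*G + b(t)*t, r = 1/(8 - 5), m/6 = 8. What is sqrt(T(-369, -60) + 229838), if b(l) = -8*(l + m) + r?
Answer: 2*sqrt(113394) ≈ 673.48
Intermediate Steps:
m = 48 (m = 6*8 = 48)
r = 1/3 ≈ 0.33333
b(l) = -1151/3 - 8*l (b(l) = -8*(l + 48) + 1/3 = -8*(48 + l) + 1/3 = (-384 - 8*l) + 1/3 = -1151/3 - 8*l)
T(G, t) = -622*G + t*(-1151/3 - 8*t) (T(G, t) = -622*G + (-1151/3 - 8*t)*t = -622*G + t*(-1151/3 - 8*t))
sqrt(T(-369, -60) + 229838) = sqrt((-622*(-369) - 1/3*(-60)*(1151 + 24*(-60))) + 229838) = sqrt((229518 - 1/3*(-60)*(1151 - 1440)) + 229838) = sqrt((229518 - 1/3*(-60)*(-289)) + 229838) = sqrt((229518 - 5780) + 229838) = sqrt(223738 + 229838) = sqrt(453576) = 2*sqrt(113394)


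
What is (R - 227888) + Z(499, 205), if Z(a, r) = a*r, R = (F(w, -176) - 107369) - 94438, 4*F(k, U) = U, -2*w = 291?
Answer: -327444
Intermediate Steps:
w = -291/2 (w = -1/2*291 = -291/2 ≈ -145.50)
F(k, U) = U/4
R = -201851 (R = ((1/4)*(-176) - 107369) - 94438 = (-44 - 107369) - 94438 = -107413 - 94438 = -201851)
(R - 227888) + Z(499, 205) = (-201851 - 227888) + 499*205 = -429739 + 102295 = -327444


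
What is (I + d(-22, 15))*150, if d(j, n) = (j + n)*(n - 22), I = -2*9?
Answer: 4650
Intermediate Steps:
I = -18
d(j, n) = (-22 + n)*(j + n) (d(j, n) = (j + n)*(-22 + n) = (-22 + n)*(j + n))
(I + d(-22, 15))*150 = (-18 + (15**2 - 22*(-22) - 22*15 - 22*15))*150 = (-18 + (225 + 484 - 330 - 330))*150 = (-18 + 49)*150 = 31*150 = 4650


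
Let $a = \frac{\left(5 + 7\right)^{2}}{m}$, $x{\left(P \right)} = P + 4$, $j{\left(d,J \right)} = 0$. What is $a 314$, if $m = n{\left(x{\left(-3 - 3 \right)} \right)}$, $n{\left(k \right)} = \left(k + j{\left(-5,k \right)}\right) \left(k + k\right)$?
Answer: $5652$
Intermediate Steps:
$x{\left(P \right)} = 4 + P$
$n{\left(k \right)} = 2 k^{2}$ ($n{\left(k \right)} = \left(k + 0\right) \left(k + k\right) = k 2 k = 2 k^{2}$)
$m = 8$ ($m = 2 \left(4 - 6\right)^{2} = 2 \left(-2\right)^{2} = 2 \cdot 4 = 8$)
$a = 18$ ($a = \frac{\left(5 + 7\right)^{2}}{8} = 12^{2} \cdot \frac{1}{8} = 144 \cdot \frac{1}{8} = 18$)
$a 314 = 18 \cdot 314 = 5652$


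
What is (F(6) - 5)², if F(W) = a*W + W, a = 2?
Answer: 169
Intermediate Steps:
F(W) = 3*W (F(W) = 2*W + W = 3*W)
(F(6) - 5)² = (3*6 - 5)² = (18 - 5)² = 13² = 169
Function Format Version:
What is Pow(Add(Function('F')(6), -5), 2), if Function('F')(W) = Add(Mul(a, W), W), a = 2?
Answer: 169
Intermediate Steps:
Function('F')(W) = Mul(3, W) (Function('F')(W) = Add(Mul(2, W), W) = Mul(3, W))
Pow(Add(Function('F')(6), -5), 2) = Pow(Add(Mul(3, 6), -5), 2) = Pow(Add(18, -5), 2) = Pow(13, 2) = 169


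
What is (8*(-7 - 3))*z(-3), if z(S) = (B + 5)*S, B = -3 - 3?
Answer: -240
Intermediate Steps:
B = -6
z(S) = -S (z(S) = (-6 + 5)*S = -S)
(8*(-7 - 3))*z(-3) = (8*(-7 - 3))*(-1*(-3)) = (8*(-10))*3 = -80*3 = -240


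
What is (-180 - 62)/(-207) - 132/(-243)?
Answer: 3190/1863 ≈ 1.7123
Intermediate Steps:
(-180 - 62)/(-207) - 132/(-243) = -242*(-1/207) - 132*(-1/243) = 242/207 + 44/81 = 3190/1863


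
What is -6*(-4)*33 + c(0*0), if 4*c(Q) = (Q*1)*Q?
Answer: 792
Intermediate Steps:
c(Q) = Q**2/4 (c(Q) = ((Q*1)*Q)/4 = (Q*Q)/4 = Q**2/4)
-6*(-4)*33 + c(0*0) = -6*(-4)*33 + (0*0)**2/4 = 24*33 + (1/4)*0**2 = 792 + (1/4)*0 = 792 + 0 = 792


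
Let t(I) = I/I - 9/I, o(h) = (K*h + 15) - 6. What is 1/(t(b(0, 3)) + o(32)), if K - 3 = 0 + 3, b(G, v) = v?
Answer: 1/199 ≈ 0.0050251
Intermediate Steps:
K = 6 (K = 3 + (0 + 3) = 3 + 3 = 6)
o(h) = 9 + 6*h (o(h) = (6*h + 15) - 6 = (15 + 6*h) - 6 = 9 + 6*h)
t(I) = 1 - 9/I
1/(t(b(0, 3)) + o(32)) = 1/((-9 + 3)/3 + (9 + 6*32)) = 1/((1/3)*(-6) + (9 + 192)) = 1/(-2 + 201) = 1/199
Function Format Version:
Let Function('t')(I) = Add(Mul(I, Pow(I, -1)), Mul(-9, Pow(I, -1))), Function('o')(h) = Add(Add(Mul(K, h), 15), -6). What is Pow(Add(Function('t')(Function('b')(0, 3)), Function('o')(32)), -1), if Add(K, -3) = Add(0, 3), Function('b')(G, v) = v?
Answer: Rational(1, 199) ≈ 0.0050251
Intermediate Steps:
K = 6 (K = Add(3, Add(0, 3)) = Add(3, 3) = 6)
Function('o')(h) = Add(9, Mul(6, h)) (Function('o')(h) = Add(Add(Mul(6, h), 15), -6) = Add(Add(15, Mul(6, h)), -6) = Add(9, Mul(6, h)))
Function('t')(I) = Add(1, Mul(-9, Pow(I, -1)))
Pow(Add(Function('t')(Function('b')(0, 3)), Function('o')(32)), -1) = Pow(Add(Mul(Pow(3, -1), Add(-9, 3)), Add(9, Mul(6, 32))), -1) = Pow(Add(Mul(Rational(1, 3), -6), Add(9, 192)), -1) = Pow(Add(-2, 201), -1) = Pow(199, -1) = Rational(1, 199)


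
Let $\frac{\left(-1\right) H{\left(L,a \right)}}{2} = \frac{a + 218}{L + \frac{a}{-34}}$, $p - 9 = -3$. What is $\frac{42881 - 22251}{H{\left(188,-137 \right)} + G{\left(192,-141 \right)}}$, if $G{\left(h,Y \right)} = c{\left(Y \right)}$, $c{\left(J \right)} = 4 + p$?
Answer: $\frac{67346635}{29891} \approx 2253.1$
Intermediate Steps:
$p = 6$ ($p = 9 - 3 = 6$)
$c{\left(J \right)} = 10$ ($c{\left(J \right)} = 4 + 6 = 10$)
$G{\left(h,Y \right)} = 10$
$H{\left(L,a \right)} = - \frac{2 \left(218 + a\right)}{L - \frac{a}{34}}$ ($H{\left(L,a \right)} = - 2 \frac{a + 218}{L + \frac{a}{-34}} = - 2 \frac{218 + a}{L + a \left(- \frac{1}{34}\right)} = - 2 \frac{218 + a}{L - \frac{a}{34}} = - \frac{2 \left(218 + a\right)}{L - \frac{a}{34}}$)
$\frac{42881 - 22251}{H{\left(188,-137 \right)} + G{\left(192,-141 \right)}} = \frac{42881 - 22251}{\frac{68 \left(218 - 137\right)}{-137 - 6392} + 10} = \frac{20630}{68 \frac{1}{-137 - 6392} \cdot 81 + 10} = \frac{20630}{68 \frac{1}{-6529} \cdot 81 + 10} = \frac{20630}{68 \left(- \frac{1}{6529}\right) 81 + 10} = \frac{20630}{- \frac{5508}{6529} + 10} = \frac{20630}{\frac{59782}{6529}} = 20630 \cdot \frac{6529}{59782} = \frac{67346635}{29891}$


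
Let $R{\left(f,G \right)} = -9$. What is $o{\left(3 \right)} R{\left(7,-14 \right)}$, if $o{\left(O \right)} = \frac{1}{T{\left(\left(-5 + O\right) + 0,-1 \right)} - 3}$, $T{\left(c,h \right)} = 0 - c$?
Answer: $9$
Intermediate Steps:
$T{\left(c,h \right)} = - c$
$o{\left(O \right)} = \frac{1}{2 - O}$ ($o{\left(O \right)} = \frac{1}{- (\left(-5 + O\right) + 0) - 3} = \frac{1}{- (-5 + O) - 3} = \frac{1}{\left(5 - O\right) - 3} = \frac{1}{2 - O}$)
$o{\left(3 \right)} R{\left(7,-14 \right)} = - \frac{1}{-2 + 3} \left(-9\right) = - 1^{-1} \left(-9\right) = \left(-1\right) 1 \left(-9\right) = \left(-1\right) \left(-9\right) = 9$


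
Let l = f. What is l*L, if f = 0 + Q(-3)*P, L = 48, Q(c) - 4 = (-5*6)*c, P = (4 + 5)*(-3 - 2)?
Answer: -203040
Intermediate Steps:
P = -45 (P = 9*(-5) = -45)
Q(c) = 4 - 30*c (Q(c) = 4 + (-5*6)*c = 4 - 30*c)
f = -4230 (f = 0 + (4 - 30*(-3))*(-45) = 0 + (4 + 90)*(-45) = 0 + 94*(-45) = 0 - 4230 = -4230)
l = -4230
l*L = -4230*48 = -203040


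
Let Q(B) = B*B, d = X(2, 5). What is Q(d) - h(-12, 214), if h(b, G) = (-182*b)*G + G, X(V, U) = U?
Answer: -467565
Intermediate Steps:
d = 5
h(b, G) = G - 182*G*b (h(b, G) = -182*G*b + G = G - 182*G*b)
Q(B) = B²
Q(d) - h(-12, 214) = 5² - 214*(1 - 182*(-12)) = 25 - 214*(1 + 2184) = 25 - 214*2185 = 25 - 1*467590 = 25 - 467590 = -467565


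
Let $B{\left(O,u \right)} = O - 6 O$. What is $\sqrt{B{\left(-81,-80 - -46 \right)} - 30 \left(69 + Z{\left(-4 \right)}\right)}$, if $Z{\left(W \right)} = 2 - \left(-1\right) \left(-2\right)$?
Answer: $3 i \sqrt{185} \approx 40.804 i$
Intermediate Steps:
$Z{\left(W \right)} = 0$ ($Z{\left(W \right)} = 2 - 2 = 0$)
$B{\left(O,u \right)} = - 5 O$
$\sqrt{B{\left(-81,-80 - -46 \right)} - 30 \left(69 + Z{\left(-4 \right)}\right)} = \sqrt{\left(-5\right) \left(-81\right) - 30 \left(69 + 0\right)} = \sqrt{405 - 2070} = \sqrt{-1665} = 3 i \sqrt{185}$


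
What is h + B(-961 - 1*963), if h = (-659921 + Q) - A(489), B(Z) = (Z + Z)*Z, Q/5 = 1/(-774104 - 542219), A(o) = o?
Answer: 8876152906861/1316323 ≈ 6.7431e+6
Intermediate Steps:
Q = -5/1316323 (Q = 5/(-774104 - 542219) = 5/(-1316323) = 5*(-1/1316323) = -5/1316323 ≈ -3.7985e-6)
B(Z) = 2*Z**2 (B(Z) = (2*Z)*Z = 2*Z**2)
h = -869312872435/1316323 (h = (-659921 - 5/1316323) - 1*489 = -868669190488/1316323 - 489 = -869312872435/1316323 ≈ -6.6041e+5)
h + B(-961 - 1*963) = -869312872435/1316323 + 2*(-961 - 1*963)**2 = -869312872435/1316323 + 2*(-961 - 963)**2 = -869312872435/1316323 + 2*(-1924)**2 = -869312872435/1316323 + 2*3701776 = -869312872435/1316323 + 7403552 = 8876152906861/1316323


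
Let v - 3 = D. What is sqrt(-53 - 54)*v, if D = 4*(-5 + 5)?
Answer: 3*I*sqrt(107) ≈ 31.032*I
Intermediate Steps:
D = 0 (D = 4*0 = 0)
v = 3 (v = 3 + 0 = 3)
sqrt(-53 - 54)*v = sqrt(-53 - 54)*3 = sqrt(-107)*3 = (I*sqrt(107))*3 = 3*I*sqrt(107)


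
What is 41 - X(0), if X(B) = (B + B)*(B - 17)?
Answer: 41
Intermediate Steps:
X(B) = 2*B*(-17 + B) (X(B) = (2*B)*(-17 + B) = 2*B*(-17 + B))
41 - X(0) = 41 - 2*0*(-17 + 0) = 41 - 2*0*(-17) = 41 - 1*0 = 41 + 0 = 41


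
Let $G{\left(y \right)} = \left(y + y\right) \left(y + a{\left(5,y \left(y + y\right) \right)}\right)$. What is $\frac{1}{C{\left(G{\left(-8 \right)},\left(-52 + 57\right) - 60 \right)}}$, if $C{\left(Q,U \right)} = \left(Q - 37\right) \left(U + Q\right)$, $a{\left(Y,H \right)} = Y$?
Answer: $- \frac{1}{77} \approx -0.012987$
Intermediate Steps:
$G{\left(y \right)} = 2 y \left(5 + y\right)$ ($G{\left(y \right)} = \left(y + y\right) \left(y + 5\right) = 2 y \left(5 + y\right)$)
$C{\left(Q,U \right)} = \left(-37 + Q\right) \left(Q + U\right)$
$\frac{1}{C{\left(G{\left(-8 \right)},\left(-52 + 57\right) - 60 \right)}} = \frac{1}{\left(2 \left(-8\right) \left(5 - 8\right)\right)^{2} - 37 \cdot 2 \left(-8\right) \left(5 - 8\right) - 37 \left(\left(-52 + 57\right) - 60\right) + 2 \left(-8\right) \left(5 - 8\right) \left(\left(-52 + 57\right) - 60\right)} = \frac{1}{\left(2 \left(-8\right) \left(-3\right)\right)^{2} - 37 \cdot 2 \left(-8\right) \left(-3\right) - 37 \left(5 - 60\right) + 2 \left(-8\right) \left(-3\right) \left(5 - 60\right)} = \frac{1}{48^{2} - 1776 - -2035 + 48 \left(-55\right)} = \frac{1}{2304 - 1776 + 2035 - 2640} = \frac{1}{-77} = - \frac{1}{77}$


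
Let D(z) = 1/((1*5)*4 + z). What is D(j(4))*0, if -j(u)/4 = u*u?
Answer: 0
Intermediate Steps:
j(u) = -4*u² (j(u) = -4*u*u = -4*u²)
D(z) = 1/(20 + z) (D(z) = 1/(5*4 + z) = 1/(20 + z))
D(j(4))*0 = 0/(20 - 4*4²) = 0/(20 - 4*16) = 0/(20 - 64) = 0/(-44) = -1/44*0 = 0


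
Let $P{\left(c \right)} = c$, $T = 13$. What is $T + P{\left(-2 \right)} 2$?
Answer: $9$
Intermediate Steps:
$T + P{\left(-2 \right)} 2 = 13 - 4 = 9$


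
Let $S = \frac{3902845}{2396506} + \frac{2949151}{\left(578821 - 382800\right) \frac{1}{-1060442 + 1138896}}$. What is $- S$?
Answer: $- \frac{79212401568770867}{67109357518} \approx -1.1803 \cdot 10^{6}$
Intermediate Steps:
$S = \frac{79212401568770867}{67109357518}$ ($S = 3902845 \cdot \frac{1}{2396506} + \frac{2949151}{196021 \cdot \frac{1}{78454}} = \frac{3902845}{2396506} + \frac{2949151}{196021 \cdot \frac{1}{78454}} = \frac{3902845}{2396506} + \frac{2949151}{\frac{196021}{78454}} = \frac{3902845}{2396506} + 2949151 \cdot \frac{78454}{196021} = \frac{3902845}{2396506} + \frac{231372692554}{196021} = \frac{79212401568770867}{67109357518} \approx 1.1803 \cdot 10^{6}$)
$- S = \left(-1\right) \frac{79212401568770867}{67109357518} = - \frac{79212401568770867}{67109357518}$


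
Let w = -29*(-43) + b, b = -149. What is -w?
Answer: -1098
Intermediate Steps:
w = 1098 (w = -29*(-43) - 149 = 1247 - 149 = 1098)
-w = -1*1098 = -1098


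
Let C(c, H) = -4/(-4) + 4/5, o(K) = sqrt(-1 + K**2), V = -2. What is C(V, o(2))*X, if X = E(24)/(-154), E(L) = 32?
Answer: -144/385 ≈ -0.37403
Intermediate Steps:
C(c, H) = 9/5 (C(c, H) = -4*(-1/4) + 4*(1/5) = 1 + 4/5 = 9/5)
X = -16/77 (X = 32/(-154) = 32*(-1/154) = -16/77 ≈ -0.20779)
C(V, o(2))*X = (9/5)*(-16/77) = -144/385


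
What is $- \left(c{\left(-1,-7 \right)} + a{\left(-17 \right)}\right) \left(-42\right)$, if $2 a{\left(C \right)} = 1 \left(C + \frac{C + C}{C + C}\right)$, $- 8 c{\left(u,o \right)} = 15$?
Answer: $- \frac{1659}{4} \approx -414.75$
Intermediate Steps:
$c{\left(u,o \right)} = - \frac{15}{8}$ ($c{\left(u,o \right)} = \left(- \frac{1}{8}\right) 15 = - \frac{15}{8}$)
$a{\left(C \right)} = \frac{1}{2} + \frac{C}{2}$ ($a{\left(C \right)} = \frac{1 \left(C + \frac{C + C}{C + C}\right)}{2} = \frac{1 \left(C + \frac{2 C}{2 C}\right)}{2} = \frac{1 \left(C + 2 C \frac{1}{2 C}\right)}{2} = \frac{1 \left(C + 1\right)}{2} = \frac{1 \left(1 + C\right)}{2} = \frac{1 + C}{2} = \frac{1}{2} + \frac{C}{2}$)
$- \left(c{\left(-1,-7 \right)} + a{\left(-17 \right)}\right) \left(-42\right) = - \left(- \frac{15}{8} + \left(\frac{1}{2} + \frac{1}{2} \left(-17\right)\right)\right) \left(-42\right) = - \left(- \frac{15}{8} + \left(\frac{1}{2} - \frac{17}{2}\right)\right) \left(-42\right) = - \left(- \frac{15}{8} - 8\right) \left(-42\right) = - \frac{\left(-79\right) \left(-42\right)}{8} = \left(-1\right) \frac{1659}{4} = - \frac{1659}{4}$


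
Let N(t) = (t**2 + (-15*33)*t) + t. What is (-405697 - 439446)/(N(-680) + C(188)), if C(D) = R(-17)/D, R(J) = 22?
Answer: -79443442/75042091 ≈ -1.0587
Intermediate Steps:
C(D) = 22/D
N(t) = t**2 - 494*t (N(t) = (t**2 - 495*t) + t = t**2 - 494*t)
(-405697 - 439446)/(N(-680) + C(188)) = (-405697 - 439446)/(-680*(-494 - 680) + 22/188) = -845143/(-680*(-1174) + 22*(1/188)) = -845143/(798320 + 11/94) = -845143/75042091/94 = -845143*94/75042091 = -79443442/75042091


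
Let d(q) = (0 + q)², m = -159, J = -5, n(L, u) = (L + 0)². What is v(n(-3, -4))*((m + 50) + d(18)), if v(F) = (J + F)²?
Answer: 3440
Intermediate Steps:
n(L, u) = L²
d(q) = q²
v(F) = (-5 + F)²
v(n(-3, -4))*((m + 50) + d(18)) = (-5 + (-3)²)²*((-159 + 50) + 18²) = (-5 + 9)²*(-109 + 324) = 4²*215 = 16*215 = 3440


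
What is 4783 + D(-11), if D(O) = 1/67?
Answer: 320462/67 ≈ 4783.0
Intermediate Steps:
D(O) = 1/67
4783 + D(-11) = 4783 + 1/67 = 320462/67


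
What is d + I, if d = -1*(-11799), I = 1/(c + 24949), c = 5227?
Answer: 356046625/30176 ≈ 11799.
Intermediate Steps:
I = 1/30176 (I = 1/(5227 + 24949) = 1/30176 ≈ 3.3139e-5)
d = 11799
d + I = 11799 + 1/30176 = 356046625/30176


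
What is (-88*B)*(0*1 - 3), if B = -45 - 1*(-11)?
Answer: -8976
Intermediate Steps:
B = -34 (B = -45 + 11 = -34)
(-88*B)*(0*1 - 3) = (-88*(-34))*(0*1 - 3) = 2992*(0 - 3) = 2992*(-3) = -8976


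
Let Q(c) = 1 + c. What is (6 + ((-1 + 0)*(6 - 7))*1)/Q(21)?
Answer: 7/22 ≈ 0.31818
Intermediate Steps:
(6 + ((-1 + 0)*(6 - 7))*1)/Q(21) = (6 + ((-1 + 0)*(6 - 7))*1)/(1 + 21) = (6 - 1*(-1)*1)/22 = (6 + 1*1)*(1/22) = (6 + 1)*(1/22) = 7*(1/22) = 7/22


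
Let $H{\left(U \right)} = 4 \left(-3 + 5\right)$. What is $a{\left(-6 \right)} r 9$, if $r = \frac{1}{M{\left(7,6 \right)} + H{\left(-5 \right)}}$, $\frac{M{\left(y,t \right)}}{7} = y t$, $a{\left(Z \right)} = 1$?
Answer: $\frac{9}{302} \approx 0.029801$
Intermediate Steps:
$H{\left(U \right)} = 8$ ($H{\left(U \right)} = 4 \cdot 2 = 8$)
$M{\left(y,t \right)} = 7 t y$ ($M{\left(y,t \right)} = 7 y t = 7 t y$)
$r = \frac{1}{302}$ ($r = \frac{1}{7 \cdot 6 \cdot 7 + 8} = \frac{1}{294 + 8} = \frac{1}{302} \approx 0.0033113$)
$a{\left(-6 \right)} r 9 = 1 \cdot \frac{1}{302} \cdot 9 = \frac{1}{302} \cdot 9 = \frac{9}{302}$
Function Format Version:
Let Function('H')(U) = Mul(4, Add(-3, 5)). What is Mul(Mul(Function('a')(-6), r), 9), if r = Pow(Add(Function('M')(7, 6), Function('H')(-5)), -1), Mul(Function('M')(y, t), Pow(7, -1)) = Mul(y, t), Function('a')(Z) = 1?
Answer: Rational(9, 302) ≈ 0.029801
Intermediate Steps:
Function('H')(U) = 8 (Function('H')(U) = Mul(4, 2) = 8)
Function('M')(y, t) = Mul(7, t, y) (Function('M')(y, t) = Mul(7, Mul(y, t)) = Mul(7, Mul(t, y)) = Mul(7, t, y))
r = Rational(1, 302) (r = Pow(Add(Mul(7, 6, 7), 8), -1) = Pow(Add(294, 8), -1) = Pow(302, -1) = Rational(1, 302) ≈ 0.0033113)
Mul(Mul(Function('a')(-6), r), 9) = Mul(Mul(1, Rational(1, 302)), 9) = Mul(Rational(1, 302), 9) = Rational(9, 302)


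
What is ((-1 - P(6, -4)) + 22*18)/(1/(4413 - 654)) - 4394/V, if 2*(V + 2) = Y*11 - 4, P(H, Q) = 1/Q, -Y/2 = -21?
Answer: 1349038657/908 ≈ 1.4857e+6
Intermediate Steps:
Y = 42 (Y = -2*(-21) = 42)
V = 227 (V = -2 + (42*11 - 4)/2 = -2 + (462 - 4)/2 = -2 + (½)*458 = -2 + 229 = 227)
((-1 - P(6, -4)) + 22*18)/(1/(4413 - 654)) - 4394/V = ((-1 - 1/(-4)) + 22*18)/(1/(4413 - 654)) - 4394/227 = ((-1 - 1*(-¼)) + 396)/(1/3759) - 4394*1/227 = ((-1 + ¼) + 396)/(1/3759) - 4394/227 = (-¾ + 396)*3759 - 4394/227 = (1581/4)*3759 - 4394/227 = 5942979/4 - 4394/227 = 1349038657/908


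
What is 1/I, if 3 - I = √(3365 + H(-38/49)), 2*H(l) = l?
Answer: -147/164425 - 7*√164866/164425 ≈ -0.018180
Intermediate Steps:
H(l) = l/2
I = 3 - √164866/7 (I = 3 - √(3365 + (-38/49)/2) = 3 - √(3365 + (-38*1/49)/2) = 3 - √(3365 + (½)*(-38/49)) = 3 - √(3365 - 19/49) = 3 - √(164866/49) = 3 - √164866/7 ≈ -55.005)
1/I = 1/(3 - √164866/7)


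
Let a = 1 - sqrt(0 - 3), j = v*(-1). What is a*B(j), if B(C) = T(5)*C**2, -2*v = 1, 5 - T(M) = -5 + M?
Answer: 5/4 - 5*I*sqrt(3)/4 ≈ 1.25 - 2.1651*I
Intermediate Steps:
T(M) = 10 - M (T(M) = 5 - (-5 + M) = 5 + (5 - M) = 10 - M)
v = -1/2 (v = -1/2*1 = -1/2 ≈ -0.50000)
j = 1/2 (j = -1/2*(-1) = 1/2 ≈ 0.50000)
a = 1 - I*sqrt(3) (a = 1 - sqrt(-3) = 1 - I*sqrt(3) ≈ 1.0 - 1.732*I)
B(C) = 5*C**2 (B(C) = (10 - 1*5)*C**2 = (10 - 5)*C**2 = 5*C**2)
a*B(j) = (1 - I*sqrt(3))*(5*(1/2)**2) = (1 - I*sqrt(3))*(5*(1/4)) = (1 - I*sqrt(3))*(5/4) = 5/4 - 5*I*sqrt(3)/4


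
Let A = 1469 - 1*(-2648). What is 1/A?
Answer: 1/4117 ≈ 0.00024290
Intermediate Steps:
A = 4117 (A = 1469 + 2648 = 4117)
1/A = 1/4117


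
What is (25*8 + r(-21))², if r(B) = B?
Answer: 32041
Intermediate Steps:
(25*8 + r(-21))² = (25*8 - 21)² = (200 - 21)² = 179² = 32041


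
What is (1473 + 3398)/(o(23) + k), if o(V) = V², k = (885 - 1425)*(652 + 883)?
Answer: -4871/828371 ≈ -0.0058802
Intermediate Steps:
k = -828900 (k = -540*1535 = -828900)
(1473 + 3398)/(o(23) + k) = (1473 + 3398)/(23² - 828900) = 4871/(529 - 828900) = 4871/(-828371) = 4871*(-1/828371) = -4871/828371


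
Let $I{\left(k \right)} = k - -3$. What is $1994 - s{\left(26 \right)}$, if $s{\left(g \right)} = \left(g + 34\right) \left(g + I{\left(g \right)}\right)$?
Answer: $-1306$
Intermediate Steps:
$I{\left(k \right)} = 3 + k$ ($I{\left(k \right)} = k + 3 = 3 + k$)
$s{\left(g \right)} = \left(3 + 2 g\right) \left(34 + g\right)$ ($s{\left(g \right)} = \left(g + 34\right) \left(g + \left(3 + g\right)\right) = \left(34 + g\right) \left(3 + 2 g\right) = \left(3 + 2 g\right) \left(34 + g\right)$)
$1994 - s{\left(26 \right)} = 1994 - \left(102 + 2 \cdot 26^{2} + 71 \cdot 26\right) = 1994 - \left(102 + 2 \cdot 676 + 1846\right) = 1994 - \left(102 + 1352 + 1846\right) = 1994 - 3300 = -1306$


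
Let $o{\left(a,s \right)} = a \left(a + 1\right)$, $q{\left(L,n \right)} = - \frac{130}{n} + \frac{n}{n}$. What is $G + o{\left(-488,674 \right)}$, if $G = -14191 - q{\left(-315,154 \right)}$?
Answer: $\frac{17206793}{77} \approx 2.2346 \cdot 10^{5}$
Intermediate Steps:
$q{\left(L,n \right)} = 1 - \frac{130}{n}$ ($q{\left(L,n \right)} = - \frac{130}{n} + 1 = 1 - \frac{130}{n}$)
$o{\left(a,s \right)} = a \left(1 + a\right)$
$G = - \frac{1092719}{77}$ ($G = -14191 - \frac{-130 + 154}{154} = -14191 - \frac{1}{154} \cdot 24 = -14191 - \frac{12}{77} = - \frac{1092719}{77} \approx -14191.0$)
$G + o{\left(-488,674 \right)} = - \frac{1092719}{77} - 488 \left(1 - 488\right) = - \frac{1092719}{77} - -237656 = - \frac{1092719}{77} + 237656 = \frac{17206793}{77}$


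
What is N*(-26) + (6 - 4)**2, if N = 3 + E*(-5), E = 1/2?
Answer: -9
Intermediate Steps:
E = 1/2 ≈ 0.50000
N = 1/2 (N = 3 + (1/2)*(-5) = 3 - 5/2 = 1/2 ≈ 0.50000)
N*(-26) + (6 - 4)**2 = (1/2)*(-26) + (6 - 4)**2 = -13 + 2**2 = -13 + 4 = -9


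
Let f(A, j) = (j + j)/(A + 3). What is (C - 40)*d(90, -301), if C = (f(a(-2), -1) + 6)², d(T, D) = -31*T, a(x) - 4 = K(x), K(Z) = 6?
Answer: 2745360/169 ≈ 16245.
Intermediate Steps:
a(x) = 10 (a(x) = 4 + 6 = 10)
f(A, j) = 2*j/(3 + A) (f(A, j) = (2*j)/(3 + A) = 2*j/(3 + A))
C = 5776/169 (C = (2*(-1)/(3 + 10) + 6)² = (2*(-1)/13 + 6)² = (2*(-1)*(1/13) + 6)² = (-2/13 + 6)² = (76/13)² = 5776/169 ≈ 34.177)
(C - 40)*d(90, -301) = (5776/169 - 40)*(-31*90) = -984/169*(-2790) = 2745360/169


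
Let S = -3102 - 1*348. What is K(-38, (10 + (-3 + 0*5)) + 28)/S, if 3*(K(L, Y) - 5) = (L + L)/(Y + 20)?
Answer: -749/569250 ≈ -0.0013158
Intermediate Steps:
K(L, Y) = 5 + 2*L/(3*(20 + Y)) (K(L, Y) = 5 + ((L + L)/(Y + 20))/3 = 5 + ((2*L)/(20 + Y))/3 = 5 + (2*L/(20 + Y))/3 = 5 + 2*L/(3*(20 + Y)))
S = -3450 (S = -3102 - 348 = -3450)
K(-38, (10 + (-3 + 0*5)) + 28)/S = ((300 + 2*(-38) + 15*((10 + (-3 + 0*5)) + 28))/(3*(20 + ((10 + (-3 + 0*5)) + 28))))/(-3450) = ((300 - 76 + 15*((10 + (-3 + 0)) + 28))/(3*(20 + ((10 + (-3 + 0)) + 28))))*(-1/3450) = ((300 - 76 + 15*((10 - 3) + 28))/(3*(20 + ((10 - 3) + 28))))*(-1/3450) = ((300 - 76 + 15*(7 + 28))/(3*(20 + (7 + 28))))*(-1/3450) = ((300 - 76 + 15*35)/(3*(20 + 35)))*(-1/3450) = ((⅓)*(300 - 76 + 525)/55)*(-1/3450) = ((⅓)*(1/55)*749)*(-1/3450) = (749/165)*(-1/3450) = -749/569250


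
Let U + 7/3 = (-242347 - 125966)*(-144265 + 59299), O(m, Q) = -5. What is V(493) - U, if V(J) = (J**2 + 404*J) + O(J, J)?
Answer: -93880920419/3 ≈ -3.1294e+10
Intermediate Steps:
U = 93882247067/3 (U = -7/3 + (-242347 - 125966)*(-144265 + 59299) = -7/3 - 368313*(-84966) = -7/3 + 31294082358 = 93882247067/3 ≈ 3.1294e+10)
V(J) = -5 + J**2 + 404*J (V(J) = (J**2 + 404*J) - 5 = -5 + J**2 + 404*J)
V(493) - U = (-5 + 493**2 + 404*493) - 1*93882247067/3 = (-5 + 243049 + 199172) - 93882247067/3 = 442216 - 93882247067/3 = -93880920419/3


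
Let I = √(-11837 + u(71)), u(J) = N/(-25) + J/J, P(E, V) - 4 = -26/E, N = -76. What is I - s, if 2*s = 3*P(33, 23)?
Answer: -53/11 + 4*I*√18489/5 ≈ -4.8182 + 108.78*I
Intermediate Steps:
P(E, V) = 4 - 26/E
u(J) = 101/25 (u(J) = -76/(-25) + J/J = -76*(-1/25) + 1 = 76/25 + 1 = 101/25)
s = 53/11 (s = (3*(4 - 26/33))/2 = (3*(106/33))/2 = (½)*(106/11) = 53/11 ≈ 4.8182)
I = 4*I*√18489/5 (I = √(-11837 + 101/25) = √(-295824/25) = 4*I*√18489/5 ≈ 108.78*I)
I - s = 4*I*√18489/5 - 1*53/11 = 4*I*√18489/5 - 53/11 = -53/11 + 4*I*√18489/5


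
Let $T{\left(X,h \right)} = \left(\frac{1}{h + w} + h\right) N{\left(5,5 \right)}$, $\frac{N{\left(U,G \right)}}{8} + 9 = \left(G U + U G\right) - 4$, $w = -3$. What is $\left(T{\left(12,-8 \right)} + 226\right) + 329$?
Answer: $- \frac{20239}{11} \approx -1839.9$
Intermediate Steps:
$N{\left(U,G \right)} = -104 + 16 G U$ ($N{\left(U,G \right)} = -72 + 8 \left(\left(G U + U G\right) - 4\right) = -72 + 8 \left(\left(G U + G U\right) - 4\right) = -72 + 8 \left(2 G U - 4\right) = -72 + 8 \left(-4 + 2 G U\right) = -72 + \left(-32 + 16 G U\right) = -104 + 16 G U$)
$T{\left(X,h \right)} = 296 h + \frac{296}{-3 + h}$ ($T{\left(X,h \right)} = \left(\frac{1}{h - 3} + h\right) \left(-104 + 16 \cdot 5 \cdot 5\right) = \left(\frac{1}{-3 + h} + h\right) \left(-104 + 400\right) = \left(h + \frac{1}{-3 + h}\right) 296 = 296 h + \frac{296}{-3 + h}$)
$\left(T{\left(12,-8 \right)} + 226\right) + 329 = \left(\frac{296 \left(1 + \left(-8\right)^{2} - -24\right)}{-3 - 8} + 226\right) + 329 = \left(\frac{296 \left(1 + 64 + 24\right)}{-11} + 226\right) + 329 = \left(296 \left(- \frac{1}{11}\right) 89 + 226\right) + 329 = \left(- \frac{26344}{11} + 226\right) + 329 = - \frac{23858}{11} + 329 = - \frac{20239}{11}$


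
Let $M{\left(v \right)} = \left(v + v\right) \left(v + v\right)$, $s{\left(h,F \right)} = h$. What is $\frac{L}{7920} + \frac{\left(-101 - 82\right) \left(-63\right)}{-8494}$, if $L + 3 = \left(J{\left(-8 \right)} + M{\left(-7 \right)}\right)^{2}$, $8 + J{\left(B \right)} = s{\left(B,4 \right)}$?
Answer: $\frac{30645073}{11212080} \approx 2.7332$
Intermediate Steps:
$J{\left(B \right)} = -8 + B$
$M{\left(v \right)} = 4 v^{2}$ ($M{\left(v \right)} = 2 v 2 v = 4 v^{2}$)
$L = 32397$ ($L = -3 + \left(\left(-8 - 8\right) + 4 \left(-7\right)^{2}\right)^{2} = -3 + \left(-16 + 4 \cdot 49\right)^{2} = -3 + \left(-16 + 196\right)^{2} = -3 + 180^{2} = -3 + 32400 = 32397$)
$\frac{L}{7920} + \frac{\left(-101 - 82\right) \left(-63\right)}{-8494} = \frac{32397}{7920} + \frac{\left(-101 - 82\right) \left(-63\right)}{-8494} = 32397 \cdot \frac{1}{7920} + \left(-183\right) \left(-63\right) \left(- \frac{1}{8494}\right) = \frac{10799}{2640} + 11529 \left(- \frac{1}{8494}\right) = \frac{10799}{2640} - \frac{11529}{8494} = \frac{30645073}{11212080}$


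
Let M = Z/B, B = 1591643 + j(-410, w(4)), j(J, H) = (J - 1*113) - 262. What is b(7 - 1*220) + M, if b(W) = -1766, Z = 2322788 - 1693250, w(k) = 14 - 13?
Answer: -468137615/265143 ≈ -1765.6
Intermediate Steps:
w(k) = 1
Z = 629538
j(J, H) = -375 + J (j(J, H) = (J - 113) - 262 = (-113 + J) - 262 = -375 + J)
B = 1590858 (B = 1591643 + (-375 - 410) = 1591643 - 785 = 1590858)
M = 104923/265143 (M = 629538/1590858 = 629538*(1/1590858) = 104923/265143 ≈ 0.39572)
b(7 - 1*220) + M = -1766 + 104923/265143 = -468137615/265143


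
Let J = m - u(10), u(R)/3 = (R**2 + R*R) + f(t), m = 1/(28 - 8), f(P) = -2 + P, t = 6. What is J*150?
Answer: -183585/2 ≈ -91793.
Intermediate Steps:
m = 1/20 ≈ 0.050000
u(R) = 12 + 6*R**2 (u(R) = 3*((R**2 + R*R) + (-2 + 6)) = 3*((R**2 + R**2) + 4) = 3*(2*R**2 + 4) = 3*(4 + 2*R**2) = 12 + 6*R**2)
J = -12239/20 (J = 1/20 - (12 + 6*10**2) = 1/20 - (12 + 6*100) = 1/20 - (12 + 600) = 1/20 - 1*612 = 1/20 - 612 = -12239/20 ≈ -611.95)
J*150 = -12239/20*150 = -183585/2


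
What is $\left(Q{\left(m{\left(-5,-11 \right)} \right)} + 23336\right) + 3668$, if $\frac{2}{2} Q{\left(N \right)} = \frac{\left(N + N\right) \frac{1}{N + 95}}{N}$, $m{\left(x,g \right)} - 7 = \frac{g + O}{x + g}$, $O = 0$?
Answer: $\frac{44367604}{1643} \approx 27004.0$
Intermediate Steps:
$m{\left(x,g \right)} = 7 + \frac{g}{g + x}$ ($m{\left(x,g \right)} = 7 + \frac{g + 0}{x + g} = 7 + \frac{g}{g + x}$)
$Q{\left(N \right)} = \frac{2}{95 + N}$ ($Q{\left(N \right)} = \frac{\left(N + N\right) \frac{1}{N + 95}}{N} = \frac{2 N \frac{1}{95 + N}}{N} = \frac{2}{95 + N}$)
$\left(Q{\left(m{\left(-5,-11 \right)} \right)} + 23336\right) + 3668 = \left(\frac{2}{95 + \frac{7 \left(-5\right) + 8 \left(-11\right)}{-11 - 5}} + 23336\right) + 3668 = \left(\frac{2}{95 + \frac{-35 - 88}{-16}} + 23336\right) + 3668 = \left(\frac{2}{95 - - \frac{123}{16}} + 23336\right) + 3668 = \left(\frac{2}{95 + \frac{123}{16}} + 23336\right) + 3668 = \left(\frac{2}{\frac{1643}{16}} + 23336\right) + 3668 = \left(2 \cdot \frac{16}{1643} + 23336\right) + 3668 = \left(\frac{32}{1643} + 23336\right) + 3668 = \frac{38341080}{1643} + 3668 = \frac{44367604}{1643}$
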